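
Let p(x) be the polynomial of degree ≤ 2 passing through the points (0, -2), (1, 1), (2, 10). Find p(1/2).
-5/4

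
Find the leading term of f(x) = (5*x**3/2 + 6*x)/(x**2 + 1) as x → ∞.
5*x/2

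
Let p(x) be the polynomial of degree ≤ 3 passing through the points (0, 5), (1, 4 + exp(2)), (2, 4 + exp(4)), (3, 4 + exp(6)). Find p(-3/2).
-35*exp(6)/16 - 189*exp(2)/16 + 169/16 + 135*exp(4)/16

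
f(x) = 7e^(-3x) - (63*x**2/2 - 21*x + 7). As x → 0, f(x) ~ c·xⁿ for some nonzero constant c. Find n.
3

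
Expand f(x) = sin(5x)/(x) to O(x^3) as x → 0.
5 - 125*x**2/6 + O(x**3)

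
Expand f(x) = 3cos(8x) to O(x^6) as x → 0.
3 - 96*x**2 + 512*x**4 + O(x**6)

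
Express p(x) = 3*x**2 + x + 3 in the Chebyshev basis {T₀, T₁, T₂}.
(9/2)T₀ + T₁ + (3/2)T₂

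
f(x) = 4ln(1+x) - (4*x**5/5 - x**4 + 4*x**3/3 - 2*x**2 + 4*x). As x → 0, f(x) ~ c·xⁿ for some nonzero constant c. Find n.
6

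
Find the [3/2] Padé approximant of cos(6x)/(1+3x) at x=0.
(36*x**3 - 12*x**2 - 3*x + 1)/(1 - 3*x**2)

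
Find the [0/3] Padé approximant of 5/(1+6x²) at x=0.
5/(6*x**2 + 1)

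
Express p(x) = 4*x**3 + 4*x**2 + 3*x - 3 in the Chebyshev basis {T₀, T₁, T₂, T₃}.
-T₀ + (6)T₁ + (2)T₂ + T₃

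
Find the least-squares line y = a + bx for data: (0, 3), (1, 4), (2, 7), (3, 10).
a = 12/5, b = 12/5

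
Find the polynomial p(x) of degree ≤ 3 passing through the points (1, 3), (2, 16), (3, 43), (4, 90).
x**3 + x**2 + 3*x - 2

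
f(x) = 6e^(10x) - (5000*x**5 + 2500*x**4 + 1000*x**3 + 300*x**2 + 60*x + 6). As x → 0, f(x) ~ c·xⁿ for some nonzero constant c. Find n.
6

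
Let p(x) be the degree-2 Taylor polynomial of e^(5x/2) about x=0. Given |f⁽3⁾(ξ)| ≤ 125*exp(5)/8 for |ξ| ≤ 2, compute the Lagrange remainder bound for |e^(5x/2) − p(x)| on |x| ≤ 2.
125*exp(5)/6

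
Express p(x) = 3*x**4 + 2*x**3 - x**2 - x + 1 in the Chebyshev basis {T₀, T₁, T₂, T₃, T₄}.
(13/8)T₀ + (1/2)T₁ + T₂ + (1/2)T₃ + (3/8)T₄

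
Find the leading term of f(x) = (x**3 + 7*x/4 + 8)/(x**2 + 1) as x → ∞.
x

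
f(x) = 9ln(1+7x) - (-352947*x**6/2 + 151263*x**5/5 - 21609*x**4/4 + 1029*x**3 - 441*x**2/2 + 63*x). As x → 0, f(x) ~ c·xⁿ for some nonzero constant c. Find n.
7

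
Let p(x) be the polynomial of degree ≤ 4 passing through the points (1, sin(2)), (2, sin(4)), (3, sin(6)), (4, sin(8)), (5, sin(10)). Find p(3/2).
35*sin(4)/32 - 5*sin(10)/128 - 35*sin(6)/64 + 7*sin(8)/32 + 35*sin(2)/128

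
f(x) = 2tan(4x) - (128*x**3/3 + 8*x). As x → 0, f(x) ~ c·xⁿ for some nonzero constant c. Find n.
5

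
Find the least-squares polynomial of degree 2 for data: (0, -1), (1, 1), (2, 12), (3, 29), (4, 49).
-8/5 + (4/5)x + (3)x²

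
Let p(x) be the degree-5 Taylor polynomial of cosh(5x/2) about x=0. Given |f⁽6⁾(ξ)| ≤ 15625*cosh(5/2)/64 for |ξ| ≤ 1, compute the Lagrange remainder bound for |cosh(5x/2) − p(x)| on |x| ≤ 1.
3125*cosh(5/2)/9216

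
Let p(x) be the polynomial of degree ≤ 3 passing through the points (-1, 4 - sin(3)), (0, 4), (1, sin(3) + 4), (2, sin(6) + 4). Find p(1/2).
-sin(6)/16 + 5*sin(3)/8 + 4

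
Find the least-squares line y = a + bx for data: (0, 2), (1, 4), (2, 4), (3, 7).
a = 2, b = 3/2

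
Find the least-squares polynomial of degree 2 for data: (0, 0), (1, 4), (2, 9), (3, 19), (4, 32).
2/7 + (93/70)x + (23/14)x²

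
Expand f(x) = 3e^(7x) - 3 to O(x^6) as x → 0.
21*x + 147*x**2/2 + 343*x**3/2 + 2401*x**4/8 + 16807*x**5/40 + O(x**6)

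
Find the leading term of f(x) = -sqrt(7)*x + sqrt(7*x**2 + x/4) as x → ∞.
sqrt(7)/56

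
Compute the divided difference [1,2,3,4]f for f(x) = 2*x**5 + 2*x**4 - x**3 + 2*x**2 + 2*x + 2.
149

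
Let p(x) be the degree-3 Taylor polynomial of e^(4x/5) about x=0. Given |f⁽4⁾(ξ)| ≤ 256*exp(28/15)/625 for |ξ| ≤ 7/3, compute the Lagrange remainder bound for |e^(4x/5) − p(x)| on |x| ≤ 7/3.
76832*exp(28/15)/151875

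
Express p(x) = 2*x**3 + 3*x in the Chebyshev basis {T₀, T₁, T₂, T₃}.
(9/2)T₁ + (1/2)T₃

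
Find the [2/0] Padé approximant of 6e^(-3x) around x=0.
27*x**2 - 18*x + 6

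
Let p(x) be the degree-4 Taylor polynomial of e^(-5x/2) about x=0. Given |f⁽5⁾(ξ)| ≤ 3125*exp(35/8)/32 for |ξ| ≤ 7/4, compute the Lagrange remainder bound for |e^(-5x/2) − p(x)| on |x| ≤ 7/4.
10504375*exp(35/8)/786432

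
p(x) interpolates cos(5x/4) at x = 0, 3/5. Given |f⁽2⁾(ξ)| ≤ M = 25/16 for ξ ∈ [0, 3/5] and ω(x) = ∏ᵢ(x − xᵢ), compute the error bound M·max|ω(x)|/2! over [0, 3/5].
9/128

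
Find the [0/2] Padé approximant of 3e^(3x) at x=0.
3/(9*x**2/2 - 3*x + 1)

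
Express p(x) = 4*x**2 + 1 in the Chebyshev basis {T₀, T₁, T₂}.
(3)T₀ + (2)T₂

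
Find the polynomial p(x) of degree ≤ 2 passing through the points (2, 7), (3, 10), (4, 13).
3*x + 1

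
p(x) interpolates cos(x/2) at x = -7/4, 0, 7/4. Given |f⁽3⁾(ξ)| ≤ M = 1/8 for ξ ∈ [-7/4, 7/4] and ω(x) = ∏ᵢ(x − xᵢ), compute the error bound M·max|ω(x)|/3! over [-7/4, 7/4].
343*sqrt(3)/13824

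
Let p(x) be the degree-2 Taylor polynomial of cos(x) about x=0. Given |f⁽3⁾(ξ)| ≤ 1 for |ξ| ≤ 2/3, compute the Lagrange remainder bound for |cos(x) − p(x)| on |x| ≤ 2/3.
4/81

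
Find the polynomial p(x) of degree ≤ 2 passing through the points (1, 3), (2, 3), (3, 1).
-x**2 + 3*x + 1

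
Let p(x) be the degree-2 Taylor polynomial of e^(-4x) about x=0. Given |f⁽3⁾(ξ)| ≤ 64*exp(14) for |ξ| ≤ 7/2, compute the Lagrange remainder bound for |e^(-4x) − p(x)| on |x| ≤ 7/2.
1372*exp(14)/3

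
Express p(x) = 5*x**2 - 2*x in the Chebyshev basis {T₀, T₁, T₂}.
(5/2)T₀ + (-2)T₁ + (5/2)T₂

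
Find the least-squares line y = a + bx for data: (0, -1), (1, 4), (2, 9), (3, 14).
a = -1, b = 5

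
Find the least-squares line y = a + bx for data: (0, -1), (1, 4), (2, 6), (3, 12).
a = -9/10, b = 41/10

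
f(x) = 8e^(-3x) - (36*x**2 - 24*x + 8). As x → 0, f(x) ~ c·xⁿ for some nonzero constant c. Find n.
3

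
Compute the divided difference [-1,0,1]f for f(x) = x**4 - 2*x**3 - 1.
1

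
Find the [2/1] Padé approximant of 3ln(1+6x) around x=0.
18*x*(x + 1)/(4*x + 1)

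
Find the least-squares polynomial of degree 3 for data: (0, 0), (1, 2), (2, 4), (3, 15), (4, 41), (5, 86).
23/126 + (271/108)x + (-289/126)x² + (113/108)x³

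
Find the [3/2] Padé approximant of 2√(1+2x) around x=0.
(x**3/2 + 9*x**2/2 + 6*x + 2)/(3*x**2/4 + 2*x + 1)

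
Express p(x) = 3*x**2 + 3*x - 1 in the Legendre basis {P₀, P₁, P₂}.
(3)P₁ + (2)P₂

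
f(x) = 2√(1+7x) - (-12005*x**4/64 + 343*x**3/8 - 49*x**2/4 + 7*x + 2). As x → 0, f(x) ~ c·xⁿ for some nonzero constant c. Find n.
5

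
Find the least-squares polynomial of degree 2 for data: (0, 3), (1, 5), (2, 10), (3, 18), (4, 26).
96/35 + (113/70)x + (15/14)x²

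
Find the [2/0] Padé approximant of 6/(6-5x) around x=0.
25*x**2/36 + 5*x/6 + 1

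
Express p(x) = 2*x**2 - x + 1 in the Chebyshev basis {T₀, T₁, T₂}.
(2)T₀ - T₁ + T₂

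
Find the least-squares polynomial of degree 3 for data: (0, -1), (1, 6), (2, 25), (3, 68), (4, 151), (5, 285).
-1 + (81/14)x + (-27/28)x² + (9/4)x³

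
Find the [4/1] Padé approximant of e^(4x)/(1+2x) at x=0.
(32*x**4/5 + 64*x**3/15 + 24*x**2/5 + 12*x/5 + 1)/(2*x/5 + 1)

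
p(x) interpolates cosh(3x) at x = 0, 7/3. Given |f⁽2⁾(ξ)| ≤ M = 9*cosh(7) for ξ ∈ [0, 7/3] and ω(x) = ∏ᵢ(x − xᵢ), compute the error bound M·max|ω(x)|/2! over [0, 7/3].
49*cosh(7)/8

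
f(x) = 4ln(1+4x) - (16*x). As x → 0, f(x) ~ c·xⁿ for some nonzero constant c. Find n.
2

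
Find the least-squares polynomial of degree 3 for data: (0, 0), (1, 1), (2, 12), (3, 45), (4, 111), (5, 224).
-1/18 + (289/756)x + (-305/252)x² + (109/54)x³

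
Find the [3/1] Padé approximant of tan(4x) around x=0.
64*x**3/3 + 4*x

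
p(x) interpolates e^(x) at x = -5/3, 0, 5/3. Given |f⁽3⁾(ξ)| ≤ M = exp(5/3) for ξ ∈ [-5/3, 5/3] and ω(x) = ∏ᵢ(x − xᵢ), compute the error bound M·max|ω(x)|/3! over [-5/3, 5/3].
125*sqrt(3)*exp(5/3)/729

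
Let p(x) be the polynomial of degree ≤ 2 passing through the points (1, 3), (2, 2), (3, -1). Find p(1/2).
11/4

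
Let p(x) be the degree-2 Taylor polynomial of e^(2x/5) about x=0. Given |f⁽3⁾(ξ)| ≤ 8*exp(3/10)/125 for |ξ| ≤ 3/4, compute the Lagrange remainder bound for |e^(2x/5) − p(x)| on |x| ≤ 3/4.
9*exp(3/10)/2000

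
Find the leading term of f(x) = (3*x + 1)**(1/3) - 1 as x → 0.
x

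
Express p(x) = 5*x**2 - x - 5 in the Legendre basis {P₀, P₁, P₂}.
(-10/3)P₀ - P₁ + (10/3)P₂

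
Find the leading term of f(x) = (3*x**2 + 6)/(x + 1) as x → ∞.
3*x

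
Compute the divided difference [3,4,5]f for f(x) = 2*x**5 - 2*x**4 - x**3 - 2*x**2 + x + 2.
1112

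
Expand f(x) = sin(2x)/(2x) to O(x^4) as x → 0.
1 - 2*x**2/3 + O(x**4)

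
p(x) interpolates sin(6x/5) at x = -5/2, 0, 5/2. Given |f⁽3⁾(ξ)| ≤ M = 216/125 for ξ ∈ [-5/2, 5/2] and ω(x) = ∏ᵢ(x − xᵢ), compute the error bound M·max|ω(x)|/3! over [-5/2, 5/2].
sqrt(3)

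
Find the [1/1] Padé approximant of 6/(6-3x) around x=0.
1/(1 - x/2)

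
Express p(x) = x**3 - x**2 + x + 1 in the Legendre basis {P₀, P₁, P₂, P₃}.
(2/3)P₀ + (8/5)P₁ + (-2/3)P₂ + (2/5)P₃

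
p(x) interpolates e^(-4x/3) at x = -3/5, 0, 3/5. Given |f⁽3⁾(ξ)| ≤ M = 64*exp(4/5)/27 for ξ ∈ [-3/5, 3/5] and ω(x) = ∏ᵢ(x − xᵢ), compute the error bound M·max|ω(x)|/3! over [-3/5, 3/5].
64*sqrt(3)*exp(4/5)/3375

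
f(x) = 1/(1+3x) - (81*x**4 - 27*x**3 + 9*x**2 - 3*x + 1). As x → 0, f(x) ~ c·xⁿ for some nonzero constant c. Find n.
5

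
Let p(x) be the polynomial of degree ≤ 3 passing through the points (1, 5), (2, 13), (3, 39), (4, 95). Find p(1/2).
4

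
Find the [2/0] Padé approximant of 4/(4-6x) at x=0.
9*x**2/4 + 3*x/2 + 1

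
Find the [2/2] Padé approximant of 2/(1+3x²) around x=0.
2/(3*x**2 + 1)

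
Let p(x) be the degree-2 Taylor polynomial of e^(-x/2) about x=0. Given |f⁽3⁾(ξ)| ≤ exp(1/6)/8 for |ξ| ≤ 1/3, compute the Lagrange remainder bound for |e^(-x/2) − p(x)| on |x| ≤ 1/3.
exp(1/6)/1296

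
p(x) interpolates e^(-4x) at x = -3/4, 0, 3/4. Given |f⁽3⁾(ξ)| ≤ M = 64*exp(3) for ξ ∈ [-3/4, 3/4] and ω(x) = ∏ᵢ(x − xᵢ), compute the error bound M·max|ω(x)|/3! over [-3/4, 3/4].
sqrt(3)*exp(3)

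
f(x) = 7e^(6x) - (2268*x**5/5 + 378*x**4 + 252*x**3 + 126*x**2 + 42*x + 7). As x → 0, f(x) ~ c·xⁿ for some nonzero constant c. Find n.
6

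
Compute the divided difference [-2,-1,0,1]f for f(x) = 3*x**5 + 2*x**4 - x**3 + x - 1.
10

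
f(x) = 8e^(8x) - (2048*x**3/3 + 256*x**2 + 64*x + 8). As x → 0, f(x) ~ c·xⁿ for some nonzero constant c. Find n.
4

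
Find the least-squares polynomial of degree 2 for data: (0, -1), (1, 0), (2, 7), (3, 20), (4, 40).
-32/35 + (-83/35)x + (22/7)x²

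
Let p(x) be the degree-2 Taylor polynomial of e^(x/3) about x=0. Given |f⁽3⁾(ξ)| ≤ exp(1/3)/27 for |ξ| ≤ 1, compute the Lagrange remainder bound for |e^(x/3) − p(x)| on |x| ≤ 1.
exp(1/3)/162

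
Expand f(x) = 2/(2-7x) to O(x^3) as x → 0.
1 + 7*x/2 + 49*x**2/4 + O(x**3)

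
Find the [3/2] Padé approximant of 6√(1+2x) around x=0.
(3*x**3/2 + 27*x**2/2 + 18*x + 6)/(3*x**2/4 + 2*x + 1)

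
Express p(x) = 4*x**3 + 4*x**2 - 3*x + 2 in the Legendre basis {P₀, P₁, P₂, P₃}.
(10/3)P₀ + (-3/5)P₁ + (8/3)P₂ + (8/5)P₃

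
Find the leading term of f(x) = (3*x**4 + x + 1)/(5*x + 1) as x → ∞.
3*x**3/5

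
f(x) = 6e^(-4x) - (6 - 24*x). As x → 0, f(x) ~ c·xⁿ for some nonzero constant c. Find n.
2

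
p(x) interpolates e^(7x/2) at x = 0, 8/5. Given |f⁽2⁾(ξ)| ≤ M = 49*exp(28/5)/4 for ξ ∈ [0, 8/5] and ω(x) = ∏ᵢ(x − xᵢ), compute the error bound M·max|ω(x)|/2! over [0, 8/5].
98*exp(28/5)/25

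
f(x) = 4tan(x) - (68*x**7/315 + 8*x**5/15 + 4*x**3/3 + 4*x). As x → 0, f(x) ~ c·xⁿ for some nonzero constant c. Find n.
9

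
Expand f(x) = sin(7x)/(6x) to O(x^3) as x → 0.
7/6 - 343*x**2/36 + O(x**3)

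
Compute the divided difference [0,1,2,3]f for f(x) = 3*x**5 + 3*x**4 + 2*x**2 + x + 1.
93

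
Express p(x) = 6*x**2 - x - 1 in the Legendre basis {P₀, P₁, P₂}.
P₀ - P₁ + (4)P₂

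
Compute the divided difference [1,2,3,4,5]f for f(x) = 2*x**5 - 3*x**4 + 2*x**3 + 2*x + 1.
27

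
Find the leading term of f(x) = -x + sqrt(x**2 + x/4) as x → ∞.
1/8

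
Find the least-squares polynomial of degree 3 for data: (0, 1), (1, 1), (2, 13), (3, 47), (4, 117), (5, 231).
65/63 + (-418/189)x + (37/126)x² + (101/54)x³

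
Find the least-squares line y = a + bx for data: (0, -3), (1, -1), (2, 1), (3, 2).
a = -14/5, b = 17/10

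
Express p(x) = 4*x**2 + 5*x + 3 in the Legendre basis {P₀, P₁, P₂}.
(13/3)P₀ + (5)P₁ + (8/3)P₂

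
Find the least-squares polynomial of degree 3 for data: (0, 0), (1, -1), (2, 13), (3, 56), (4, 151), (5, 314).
-17/126 + (-499/756)x + (-697/252)x² + (167/54)x³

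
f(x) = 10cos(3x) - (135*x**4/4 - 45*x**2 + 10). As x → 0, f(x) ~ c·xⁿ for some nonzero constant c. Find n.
6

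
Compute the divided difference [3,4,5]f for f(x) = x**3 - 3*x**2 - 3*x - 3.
9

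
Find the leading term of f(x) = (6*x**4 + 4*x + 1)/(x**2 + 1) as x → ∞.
6*x**2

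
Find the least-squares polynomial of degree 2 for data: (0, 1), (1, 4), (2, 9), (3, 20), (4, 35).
9/7 + (-6/35)x + (15/7)x²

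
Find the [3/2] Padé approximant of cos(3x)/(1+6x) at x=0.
(387*x**3/14 - 129*x**2/28 - 6*x + 1)/(1 - 1011*x**2/28)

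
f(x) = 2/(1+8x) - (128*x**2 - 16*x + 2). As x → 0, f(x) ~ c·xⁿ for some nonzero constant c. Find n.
3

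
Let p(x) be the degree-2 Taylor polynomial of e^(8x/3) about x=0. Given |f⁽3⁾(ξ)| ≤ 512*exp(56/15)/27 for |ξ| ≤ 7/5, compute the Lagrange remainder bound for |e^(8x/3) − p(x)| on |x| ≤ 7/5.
87808*exp(56/15)/10125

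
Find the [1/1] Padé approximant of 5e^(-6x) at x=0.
(5 - 15*x)/(3*x + 1)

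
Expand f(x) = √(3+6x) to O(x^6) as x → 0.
sqrt(3) + sqrt(3)*x - sqrt(3)*x**2/2 + sqrt(3)*x**3/2 - 5*sqrt(3)*x**4/8 + 7*sqrt(3)*x**5/8 + O(x**6)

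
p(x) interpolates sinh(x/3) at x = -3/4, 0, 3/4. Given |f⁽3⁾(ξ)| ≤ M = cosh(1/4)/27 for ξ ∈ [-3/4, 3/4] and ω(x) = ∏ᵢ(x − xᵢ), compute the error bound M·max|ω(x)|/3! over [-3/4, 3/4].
sqrt(3)*cosh(1/4)/1728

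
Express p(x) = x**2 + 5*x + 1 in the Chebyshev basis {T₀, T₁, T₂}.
(3/2)T₀ + (5)T₁ + (1/2)T₂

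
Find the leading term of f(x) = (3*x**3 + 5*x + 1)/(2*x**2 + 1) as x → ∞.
3*x/2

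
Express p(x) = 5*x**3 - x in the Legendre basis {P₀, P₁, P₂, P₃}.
(2)P₁ + (2)P₃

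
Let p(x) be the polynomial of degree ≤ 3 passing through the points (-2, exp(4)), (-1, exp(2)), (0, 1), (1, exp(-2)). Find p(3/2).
((-5*exp(4) - 35 + 21*exp(2))*exp(2) + 35)*exp(-2)/16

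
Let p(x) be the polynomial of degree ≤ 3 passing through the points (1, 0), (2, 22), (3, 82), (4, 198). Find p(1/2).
-19/8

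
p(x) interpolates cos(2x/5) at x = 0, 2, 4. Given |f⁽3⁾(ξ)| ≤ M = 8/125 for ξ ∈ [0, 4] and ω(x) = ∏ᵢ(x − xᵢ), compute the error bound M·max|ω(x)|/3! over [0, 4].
64*sqrt(3)/3375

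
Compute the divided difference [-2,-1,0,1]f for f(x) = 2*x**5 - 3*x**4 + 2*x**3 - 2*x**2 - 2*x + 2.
18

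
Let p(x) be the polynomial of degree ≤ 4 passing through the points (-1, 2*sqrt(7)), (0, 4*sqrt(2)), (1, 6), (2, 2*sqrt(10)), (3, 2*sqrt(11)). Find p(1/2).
-5*sqrt(10)/16 - 5*sqrt(7)/64 + 3*sqrt(11)/64 + 15*sqrt(2)/8 + 135/32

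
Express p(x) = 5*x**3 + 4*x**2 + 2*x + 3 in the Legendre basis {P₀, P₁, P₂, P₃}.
(13/3)P₀ + (5)P₁ + (8/3)P₂ + (2)P₃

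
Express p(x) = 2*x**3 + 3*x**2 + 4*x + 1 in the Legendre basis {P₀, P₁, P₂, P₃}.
(2)P₀ + (26/5)P₁ + (2)P₂ + (4/5)P₃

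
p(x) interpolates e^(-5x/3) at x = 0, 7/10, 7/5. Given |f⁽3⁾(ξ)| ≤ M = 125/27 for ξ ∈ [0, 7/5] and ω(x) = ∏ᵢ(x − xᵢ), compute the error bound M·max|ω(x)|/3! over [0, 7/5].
343*sqrt(3)/5832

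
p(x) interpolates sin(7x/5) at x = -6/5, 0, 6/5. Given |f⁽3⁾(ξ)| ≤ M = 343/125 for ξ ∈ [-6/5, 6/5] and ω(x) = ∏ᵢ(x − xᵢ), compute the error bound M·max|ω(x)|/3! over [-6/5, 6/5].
2744*sqrt(3)/15625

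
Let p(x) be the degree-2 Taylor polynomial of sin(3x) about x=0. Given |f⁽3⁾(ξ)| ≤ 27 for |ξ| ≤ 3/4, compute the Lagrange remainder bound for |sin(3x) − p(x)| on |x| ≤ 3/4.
243/128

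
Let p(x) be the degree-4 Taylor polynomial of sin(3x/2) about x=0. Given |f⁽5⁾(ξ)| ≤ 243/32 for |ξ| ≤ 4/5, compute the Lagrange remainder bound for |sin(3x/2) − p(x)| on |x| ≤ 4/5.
324/15625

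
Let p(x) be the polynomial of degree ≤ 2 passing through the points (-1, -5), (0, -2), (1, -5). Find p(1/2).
-11/4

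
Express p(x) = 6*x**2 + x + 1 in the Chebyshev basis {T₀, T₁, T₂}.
(4)T₀ + T₁ + (3)T₂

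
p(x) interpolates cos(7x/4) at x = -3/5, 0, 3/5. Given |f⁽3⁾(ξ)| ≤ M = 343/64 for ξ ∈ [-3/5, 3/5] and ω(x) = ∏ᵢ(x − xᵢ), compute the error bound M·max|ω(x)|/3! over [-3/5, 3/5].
343*sqrt(3)/8000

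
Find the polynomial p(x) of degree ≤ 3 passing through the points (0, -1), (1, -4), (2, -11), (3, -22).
-2*x**2 - x - 1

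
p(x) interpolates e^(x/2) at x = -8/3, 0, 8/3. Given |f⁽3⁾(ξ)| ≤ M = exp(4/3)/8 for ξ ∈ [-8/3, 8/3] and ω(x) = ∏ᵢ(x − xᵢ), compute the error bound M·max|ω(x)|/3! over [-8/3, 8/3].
64*sqrt(3)*exp(4/3)/729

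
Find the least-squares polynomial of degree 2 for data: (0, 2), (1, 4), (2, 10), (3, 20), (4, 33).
67/35 + (13/35)x + (13/7)x²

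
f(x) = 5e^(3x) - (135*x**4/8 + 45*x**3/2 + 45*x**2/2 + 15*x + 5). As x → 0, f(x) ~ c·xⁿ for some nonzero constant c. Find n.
5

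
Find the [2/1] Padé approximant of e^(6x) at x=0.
(6*x**2 + 4*x + 1)/(1 - 2*x)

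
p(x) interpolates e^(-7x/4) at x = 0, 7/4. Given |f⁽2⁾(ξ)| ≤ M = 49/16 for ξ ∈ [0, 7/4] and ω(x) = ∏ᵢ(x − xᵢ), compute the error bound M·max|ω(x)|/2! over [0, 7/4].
2401/2048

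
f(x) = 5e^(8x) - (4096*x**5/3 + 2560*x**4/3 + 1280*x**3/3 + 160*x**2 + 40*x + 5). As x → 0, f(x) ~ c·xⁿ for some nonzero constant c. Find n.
6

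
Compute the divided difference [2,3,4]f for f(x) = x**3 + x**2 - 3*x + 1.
10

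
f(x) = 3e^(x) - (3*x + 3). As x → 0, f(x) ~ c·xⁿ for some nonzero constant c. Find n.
2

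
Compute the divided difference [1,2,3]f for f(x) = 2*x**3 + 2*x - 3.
12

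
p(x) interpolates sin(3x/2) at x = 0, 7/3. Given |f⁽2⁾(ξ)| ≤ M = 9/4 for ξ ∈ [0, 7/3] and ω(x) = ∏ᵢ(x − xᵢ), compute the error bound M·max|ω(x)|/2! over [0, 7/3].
49/32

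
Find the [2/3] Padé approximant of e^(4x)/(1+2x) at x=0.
(8*x**2/5 + 2*x + 1)/(32*x**3/15 - 12*x**2/5 + 1)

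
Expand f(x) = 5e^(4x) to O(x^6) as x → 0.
5 + 20*x + 40*x**2 + 160*x**3/3 + 160*x**4/3 + 128*x**5/3 + O(x**6)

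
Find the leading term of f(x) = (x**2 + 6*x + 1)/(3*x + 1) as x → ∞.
x/3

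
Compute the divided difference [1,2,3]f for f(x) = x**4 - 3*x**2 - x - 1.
22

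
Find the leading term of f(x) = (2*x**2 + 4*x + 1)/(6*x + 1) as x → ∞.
x/3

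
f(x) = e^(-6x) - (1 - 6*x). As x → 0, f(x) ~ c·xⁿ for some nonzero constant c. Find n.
2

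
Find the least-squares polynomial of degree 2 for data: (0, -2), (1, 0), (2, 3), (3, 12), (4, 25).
-8/5 + (-7/5)x + (2)x²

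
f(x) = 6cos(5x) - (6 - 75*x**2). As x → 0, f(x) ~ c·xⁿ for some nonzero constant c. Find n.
4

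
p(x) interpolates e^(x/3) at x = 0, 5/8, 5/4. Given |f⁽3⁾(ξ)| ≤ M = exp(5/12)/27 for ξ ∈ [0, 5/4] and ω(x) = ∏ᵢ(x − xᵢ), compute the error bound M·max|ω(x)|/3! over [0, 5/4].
125*sqrt(3)*exp(5/12)/373248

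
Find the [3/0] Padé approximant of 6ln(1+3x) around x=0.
9*x*(6*x**2 - 3*x + 2)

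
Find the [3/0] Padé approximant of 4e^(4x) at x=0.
128*x**3/3 + 32*x**2 + 16*x + 4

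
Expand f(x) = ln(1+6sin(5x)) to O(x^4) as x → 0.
30*x - 450*x**2 + 8875*x**3 + O(x**4)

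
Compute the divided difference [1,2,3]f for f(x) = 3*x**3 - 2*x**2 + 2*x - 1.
16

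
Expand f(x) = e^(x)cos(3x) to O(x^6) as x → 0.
1 + x - 4*x**2 - 13*x**3/3 + 7*x**4/6 + 79*x**5/30 + O(x**6)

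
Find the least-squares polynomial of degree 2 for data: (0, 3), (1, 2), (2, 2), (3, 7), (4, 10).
20/7 + (-127/70)x + (13/14)x²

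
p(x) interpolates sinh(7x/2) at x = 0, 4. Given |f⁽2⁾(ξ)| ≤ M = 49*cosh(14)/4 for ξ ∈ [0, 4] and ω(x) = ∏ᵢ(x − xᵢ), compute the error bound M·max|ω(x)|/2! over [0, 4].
49*cosh(14)/2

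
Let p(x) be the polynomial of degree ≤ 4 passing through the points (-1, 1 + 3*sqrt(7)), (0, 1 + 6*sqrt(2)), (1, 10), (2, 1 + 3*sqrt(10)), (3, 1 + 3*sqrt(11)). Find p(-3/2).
-315*sqrt(2)/16 - 135*sqrt(10)/32 + 105*sqrt(11)/128 + 945*sqrt(7)/128 + 1765/64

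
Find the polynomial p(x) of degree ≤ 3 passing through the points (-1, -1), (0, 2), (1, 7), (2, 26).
2*x**3 + x**2 + 2*x + 2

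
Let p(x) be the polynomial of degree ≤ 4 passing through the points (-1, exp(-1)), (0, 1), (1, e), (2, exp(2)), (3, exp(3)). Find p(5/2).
(-70*exp(2) - 5 + 28*e + 35*exp(4) + 140*exp(3))*exp(-1)/128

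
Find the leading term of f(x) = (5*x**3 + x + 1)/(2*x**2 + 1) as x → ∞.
5*x/2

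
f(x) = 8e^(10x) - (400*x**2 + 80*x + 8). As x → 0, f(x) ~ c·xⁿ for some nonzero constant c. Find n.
3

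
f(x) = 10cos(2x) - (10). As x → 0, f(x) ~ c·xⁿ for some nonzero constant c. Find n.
2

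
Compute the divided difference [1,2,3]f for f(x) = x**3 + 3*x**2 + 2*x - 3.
9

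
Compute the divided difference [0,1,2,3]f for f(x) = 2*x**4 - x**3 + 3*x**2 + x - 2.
11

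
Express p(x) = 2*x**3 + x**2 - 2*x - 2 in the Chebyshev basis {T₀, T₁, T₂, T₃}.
(-3/2)T₀ + (-1/2)T₁ + (1/2)T₂ + (1/2)T₃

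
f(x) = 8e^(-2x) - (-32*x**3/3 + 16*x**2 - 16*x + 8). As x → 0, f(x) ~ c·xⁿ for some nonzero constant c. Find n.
4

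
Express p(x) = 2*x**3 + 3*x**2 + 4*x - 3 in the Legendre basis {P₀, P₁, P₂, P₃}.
(-2)P₀ + (26/5)P₁ + (2)P₂ + (4/5)P₃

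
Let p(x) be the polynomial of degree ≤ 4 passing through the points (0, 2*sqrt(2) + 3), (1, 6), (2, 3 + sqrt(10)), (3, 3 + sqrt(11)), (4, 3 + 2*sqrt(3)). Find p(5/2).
-5*sqrt(3)/64 + 3*sqrt(2)/64 + 15*sqrt(11)/32 + 45*sqrt(10)/64 + 81/32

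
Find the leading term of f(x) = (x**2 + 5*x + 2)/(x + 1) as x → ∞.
x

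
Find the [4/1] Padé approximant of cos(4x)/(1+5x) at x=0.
(32*x**4/3 - 8*x**2 + 1)/(5*x + 1)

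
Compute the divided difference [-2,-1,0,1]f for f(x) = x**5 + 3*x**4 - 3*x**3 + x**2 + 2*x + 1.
-4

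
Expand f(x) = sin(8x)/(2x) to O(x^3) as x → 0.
4 - 128*x**2/3 + O(x**3)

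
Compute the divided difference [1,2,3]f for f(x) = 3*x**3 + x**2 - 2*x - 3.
19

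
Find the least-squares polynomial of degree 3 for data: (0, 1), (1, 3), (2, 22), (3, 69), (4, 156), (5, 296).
13/14 + (-53/28)x + (61/28)x² + (2)x³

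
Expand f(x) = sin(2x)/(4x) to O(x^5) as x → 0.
1/2 - x**2/3 + x**4/15 + O(x**5)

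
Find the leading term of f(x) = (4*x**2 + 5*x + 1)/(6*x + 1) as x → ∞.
2*x/3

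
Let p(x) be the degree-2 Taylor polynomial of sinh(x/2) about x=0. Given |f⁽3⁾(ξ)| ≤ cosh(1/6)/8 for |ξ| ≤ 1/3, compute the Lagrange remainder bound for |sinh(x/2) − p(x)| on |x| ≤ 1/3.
cosh(1/6)/1296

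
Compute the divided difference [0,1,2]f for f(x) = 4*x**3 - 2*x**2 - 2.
10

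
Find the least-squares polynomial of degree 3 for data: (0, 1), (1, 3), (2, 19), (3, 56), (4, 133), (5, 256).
59/63 + (19/54)x + (23/252)x² + (217/108)x³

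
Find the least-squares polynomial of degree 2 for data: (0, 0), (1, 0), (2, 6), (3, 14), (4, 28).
-4/35 + (-11/7)x + (15/7)x²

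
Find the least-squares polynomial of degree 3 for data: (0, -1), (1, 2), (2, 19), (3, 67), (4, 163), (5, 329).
-73/63 + (1255/378)x + (-703/252)x² + (331/108)x³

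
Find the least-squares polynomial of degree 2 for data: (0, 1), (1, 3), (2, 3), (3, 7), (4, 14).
8/5 - x + x²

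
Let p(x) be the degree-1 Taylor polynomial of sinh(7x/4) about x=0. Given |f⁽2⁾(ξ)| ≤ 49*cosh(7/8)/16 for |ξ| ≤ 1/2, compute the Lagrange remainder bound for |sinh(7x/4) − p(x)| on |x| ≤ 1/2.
49*cosh(7/8)/128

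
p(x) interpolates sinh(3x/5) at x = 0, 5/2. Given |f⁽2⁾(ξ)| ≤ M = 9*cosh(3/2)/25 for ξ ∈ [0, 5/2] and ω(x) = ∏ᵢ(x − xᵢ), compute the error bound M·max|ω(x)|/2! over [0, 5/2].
9*cosh(3/2)/32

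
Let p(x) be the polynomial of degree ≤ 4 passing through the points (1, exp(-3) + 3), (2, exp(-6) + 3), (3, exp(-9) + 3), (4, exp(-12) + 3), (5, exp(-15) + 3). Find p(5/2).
(-5*exp(12) - 20*exp(3) + 3 + 90*exp(6) + 60*exp(9) + 384*exp(15))*exp(-15)/128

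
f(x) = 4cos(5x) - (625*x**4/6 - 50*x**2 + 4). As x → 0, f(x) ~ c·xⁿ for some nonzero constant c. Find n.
6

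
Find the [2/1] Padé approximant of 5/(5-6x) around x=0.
1/(1 - 6*x/5)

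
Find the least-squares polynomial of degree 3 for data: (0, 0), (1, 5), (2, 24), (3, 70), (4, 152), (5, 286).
-4/63 + (835/378)x + (239/252)x² + (217/108)x³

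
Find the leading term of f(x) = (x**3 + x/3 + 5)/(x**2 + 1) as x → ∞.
x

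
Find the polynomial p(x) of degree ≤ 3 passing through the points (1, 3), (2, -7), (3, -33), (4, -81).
-x**3 - 2*x**2 + 3*x + 3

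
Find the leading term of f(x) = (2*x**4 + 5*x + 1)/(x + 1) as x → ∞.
2*x**3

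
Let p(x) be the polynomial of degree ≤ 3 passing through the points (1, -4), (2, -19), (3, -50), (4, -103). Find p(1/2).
-5/8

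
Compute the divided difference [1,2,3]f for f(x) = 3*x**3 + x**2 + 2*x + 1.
19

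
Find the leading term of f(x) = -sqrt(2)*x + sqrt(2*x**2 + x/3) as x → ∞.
sqrt(2)/12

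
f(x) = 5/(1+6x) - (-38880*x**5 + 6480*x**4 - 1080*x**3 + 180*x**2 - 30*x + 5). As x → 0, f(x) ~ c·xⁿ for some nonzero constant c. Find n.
6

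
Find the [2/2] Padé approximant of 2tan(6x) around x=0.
12*x/(1 - 12*x**2)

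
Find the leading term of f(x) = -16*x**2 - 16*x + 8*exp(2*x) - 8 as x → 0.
32*x**3/3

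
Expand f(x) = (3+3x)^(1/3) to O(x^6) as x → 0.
3**(1/3) + 3**(1/3)*x/3 - 3**(1/3)*x**2/9 + 5*3**(1/3)*x**3/81 - 10*3**(1/3)*x**4/243 + 22*3**(1/3)*x**5/729 + O(x**6)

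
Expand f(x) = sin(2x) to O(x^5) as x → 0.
2*x - 4*x**3/3 + O(x**5)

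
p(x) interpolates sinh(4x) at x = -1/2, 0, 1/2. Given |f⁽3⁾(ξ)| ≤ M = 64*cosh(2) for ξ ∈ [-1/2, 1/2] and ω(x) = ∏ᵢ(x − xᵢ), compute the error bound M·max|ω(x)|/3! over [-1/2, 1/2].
8*sqrt(3)*cosh(2)/27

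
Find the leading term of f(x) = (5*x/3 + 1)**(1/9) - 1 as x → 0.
5*x/27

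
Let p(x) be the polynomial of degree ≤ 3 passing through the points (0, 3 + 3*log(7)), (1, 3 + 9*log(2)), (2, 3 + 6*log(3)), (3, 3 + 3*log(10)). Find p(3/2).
3 + log(432*2**(7/8)*3**(3/8)*35**(13/16)/35)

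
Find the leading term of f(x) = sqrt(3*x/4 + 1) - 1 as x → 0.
3*x/8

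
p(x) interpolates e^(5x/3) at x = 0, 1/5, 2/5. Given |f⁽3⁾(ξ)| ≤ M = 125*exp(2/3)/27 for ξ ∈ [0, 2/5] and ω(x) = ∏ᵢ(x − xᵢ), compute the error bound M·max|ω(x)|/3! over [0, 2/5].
sqrt(3)*exp(2/3)/729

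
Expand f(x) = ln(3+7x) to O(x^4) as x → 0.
log(3) + 7*x/3 - 49*x**2/18 + 343*x**3/81 + O(x**4)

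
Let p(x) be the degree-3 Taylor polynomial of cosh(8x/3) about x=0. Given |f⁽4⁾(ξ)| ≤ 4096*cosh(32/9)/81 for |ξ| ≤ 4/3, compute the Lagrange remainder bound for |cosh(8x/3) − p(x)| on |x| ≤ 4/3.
131072*cosh(32/9)/19683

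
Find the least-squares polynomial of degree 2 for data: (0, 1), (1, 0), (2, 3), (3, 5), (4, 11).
6/7 + (-17/14)x + (13/14)x²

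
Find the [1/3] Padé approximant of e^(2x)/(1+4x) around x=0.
(7*x/10 + 1)/(37*x**3/15 - 23*x**2/5 + 27*x/10 + 1)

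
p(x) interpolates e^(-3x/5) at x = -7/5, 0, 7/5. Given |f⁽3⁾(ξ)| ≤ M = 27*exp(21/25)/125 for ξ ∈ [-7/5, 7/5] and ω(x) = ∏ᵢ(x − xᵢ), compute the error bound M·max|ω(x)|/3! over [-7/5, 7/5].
343*sqrt(3)*exp(21/25)/15625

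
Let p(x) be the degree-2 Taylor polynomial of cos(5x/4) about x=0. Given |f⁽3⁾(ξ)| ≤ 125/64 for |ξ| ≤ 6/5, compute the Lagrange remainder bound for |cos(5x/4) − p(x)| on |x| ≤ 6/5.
9/16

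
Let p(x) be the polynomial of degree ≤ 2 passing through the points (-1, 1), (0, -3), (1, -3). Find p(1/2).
-7/2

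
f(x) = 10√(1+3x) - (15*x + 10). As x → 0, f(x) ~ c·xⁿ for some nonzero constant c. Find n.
2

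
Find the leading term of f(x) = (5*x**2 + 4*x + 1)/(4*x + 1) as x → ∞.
5*x/4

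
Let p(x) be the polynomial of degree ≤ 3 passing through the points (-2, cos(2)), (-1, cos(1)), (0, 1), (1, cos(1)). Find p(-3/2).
-5/16 + 5*cos(2)/16 + cos(1)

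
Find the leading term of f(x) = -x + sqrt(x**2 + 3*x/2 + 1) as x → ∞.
3/4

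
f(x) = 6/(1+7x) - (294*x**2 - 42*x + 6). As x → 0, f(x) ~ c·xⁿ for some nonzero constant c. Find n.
3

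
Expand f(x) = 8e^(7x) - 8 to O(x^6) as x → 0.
56*x + 196*x**2 + 1372*x**3/3 + 2401*x**4/3 + 16807*x**5/15 + O(x**6)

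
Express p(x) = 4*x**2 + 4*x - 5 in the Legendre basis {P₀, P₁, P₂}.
(-11/3)P₀ + (4)P₁ + (8/3)P₂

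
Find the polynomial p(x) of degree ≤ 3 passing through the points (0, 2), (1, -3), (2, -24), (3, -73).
-2*x**3 - 2*x**2 - x + 2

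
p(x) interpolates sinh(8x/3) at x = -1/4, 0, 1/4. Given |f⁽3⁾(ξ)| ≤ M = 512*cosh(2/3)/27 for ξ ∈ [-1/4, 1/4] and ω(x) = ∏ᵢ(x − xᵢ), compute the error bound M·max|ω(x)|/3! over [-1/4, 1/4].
8*sqrt(3)*cosh(2/3)/729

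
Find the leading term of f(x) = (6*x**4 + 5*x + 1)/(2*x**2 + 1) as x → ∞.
3*x**2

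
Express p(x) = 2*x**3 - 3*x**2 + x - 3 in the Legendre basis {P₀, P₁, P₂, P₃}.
(-4)P₀ + (11/5)P₁ + (-2)P₂ + (4/5)P₃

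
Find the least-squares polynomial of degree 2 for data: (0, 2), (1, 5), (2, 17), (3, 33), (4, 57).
62/35 + (23/35)x + (23/7)x²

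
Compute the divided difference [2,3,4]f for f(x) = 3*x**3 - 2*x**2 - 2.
25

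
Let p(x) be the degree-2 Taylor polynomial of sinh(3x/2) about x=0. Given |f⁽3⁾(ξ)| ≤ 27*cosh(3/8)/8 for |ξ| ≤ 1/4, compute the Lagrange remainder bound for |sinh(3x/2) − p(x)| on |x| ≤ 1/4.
9*cosh(3/8)/1024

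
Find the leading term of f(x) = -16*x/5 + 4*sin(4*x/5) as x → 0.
-128*x**3/375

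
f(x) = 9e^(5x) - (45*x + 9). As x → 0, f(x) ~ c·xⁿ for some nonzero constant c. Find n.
2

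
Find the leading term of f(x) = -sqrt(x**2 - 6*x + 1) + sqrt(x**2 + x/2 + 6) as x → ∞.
13/4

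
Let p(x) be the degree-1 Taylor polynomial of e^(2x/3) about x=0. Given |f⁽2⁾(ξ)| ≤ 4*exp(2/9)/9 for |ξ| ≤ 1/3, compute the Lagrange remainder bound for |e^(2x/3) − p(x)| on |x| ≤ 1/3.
2*exp(2/9)/81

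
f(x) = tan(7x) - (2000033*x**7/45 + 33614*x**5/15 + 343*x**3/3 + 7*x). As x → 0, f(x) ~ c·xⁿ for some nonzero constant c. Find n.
9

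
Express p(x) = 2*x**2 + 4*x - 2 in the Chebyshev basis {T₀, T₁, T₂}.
-T₀ + (4)T₁ + T₂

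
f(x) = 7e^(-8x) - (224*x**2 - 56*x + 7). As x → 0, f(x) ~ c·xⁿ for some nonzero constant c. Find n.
3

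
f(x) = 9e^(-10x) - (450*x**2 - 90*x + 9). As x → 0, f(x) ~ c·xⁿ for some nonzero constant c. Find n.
3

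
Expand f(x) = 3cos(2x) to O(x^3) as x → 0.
3 - 6*x**2 + O(x**3)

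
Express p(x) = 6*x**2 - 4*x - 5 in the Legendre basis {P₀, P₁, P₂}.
(-3)P₀ + (-4)P₁ + (4)P₂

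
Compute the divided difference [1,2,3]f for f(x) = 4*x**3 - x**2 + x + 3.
23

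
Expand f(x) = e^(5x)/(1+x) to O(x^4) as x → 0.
1 + 4*x + 17*x**2/2 + 37*x**3/3 + O(x**4)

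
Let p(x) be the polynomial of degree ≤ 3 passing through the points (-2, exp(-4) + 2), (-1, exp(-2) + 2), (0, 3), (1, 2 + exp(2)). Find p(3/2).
(-5 + 21*exp(2) + (-3 + 35*exp(2))*exp(4))*exp(-4)/16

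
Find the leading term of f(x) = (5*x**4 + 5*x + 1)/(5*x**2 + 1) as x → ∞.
x**2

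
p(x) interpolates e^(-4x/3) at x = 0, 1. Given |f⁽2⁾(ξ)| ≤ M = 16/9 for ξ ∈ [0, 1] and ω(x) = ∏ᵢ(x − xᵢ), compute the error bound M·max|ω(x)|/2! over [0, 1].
2/9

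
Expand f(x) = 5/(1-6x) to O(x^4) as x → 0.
5 + 30*x + 180*x**2 + 1080*x**3 + O(x**4)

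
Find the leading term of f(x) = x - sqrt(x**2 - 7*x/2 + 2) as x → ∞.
7/4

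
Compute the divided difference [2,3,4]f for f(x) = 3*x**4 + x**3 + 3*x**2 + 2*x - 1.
177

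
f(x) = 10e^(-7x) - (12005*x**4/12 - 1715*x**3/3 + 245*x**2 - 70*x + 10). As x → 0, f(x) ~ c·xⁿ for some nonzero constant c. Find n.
5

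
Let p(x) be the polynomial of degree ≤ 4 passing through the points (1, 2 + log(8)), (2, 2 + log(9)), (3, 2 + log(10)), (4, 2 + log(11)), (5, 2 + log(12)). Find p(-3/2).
log(309485009821345068724781056000000000000000000000000000000000000000000000000000000000000000000000000000000*11**(11/32)*2**(81/128)*3**(123/128)*5**(13/64)/789157260429759242097992683682682139961107682185177269112730498723873946354418953378950901345590804885499) + 2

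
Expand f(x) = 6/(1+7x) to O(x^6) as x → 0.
6 - 42*x + 294*x**2 - 2058*x**3 + 14406*x**4 - 100842*x**5 + O(x**6)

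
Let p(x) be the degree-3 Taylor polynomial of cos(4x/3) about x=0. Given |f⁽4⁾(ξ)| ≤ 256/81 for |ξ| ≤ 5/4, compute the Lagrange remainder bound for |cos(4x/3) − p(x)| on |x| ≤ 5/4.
625/1944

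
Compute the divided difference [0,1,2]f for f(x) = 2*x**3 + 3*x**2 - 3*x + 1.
9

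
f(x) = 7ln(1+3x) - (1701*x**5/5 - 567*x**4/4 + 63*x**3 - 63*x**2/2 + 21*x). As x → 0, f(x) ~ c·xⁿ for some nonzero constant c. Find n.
6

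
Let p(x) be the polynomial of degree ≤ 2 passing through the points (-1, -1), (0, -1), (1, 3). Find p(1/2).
1/2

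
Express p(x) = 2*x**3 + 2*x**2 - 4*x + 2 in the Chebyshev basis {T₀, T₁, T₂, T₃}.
(3)T₀ + (-5/2)T₁ + T₂ + (1/2)T₃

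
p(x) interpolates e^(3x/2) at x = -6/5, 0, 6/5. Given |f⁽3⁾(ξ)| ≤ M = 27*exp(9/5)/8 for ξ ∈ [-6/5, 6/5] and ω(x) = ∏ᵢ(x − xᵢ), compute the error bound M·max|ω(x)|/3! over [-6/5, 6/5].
27*sqrt(3)*exp(9/5)/125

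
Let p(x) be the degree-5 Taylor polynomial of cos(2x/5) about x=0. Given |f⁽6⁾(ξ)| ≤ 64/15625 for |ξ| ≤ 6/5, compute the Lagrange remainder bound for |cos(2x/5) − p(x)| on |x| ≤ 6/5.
20736/1220703125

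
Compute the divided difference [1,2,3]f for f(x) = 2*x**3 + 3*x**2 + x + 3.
15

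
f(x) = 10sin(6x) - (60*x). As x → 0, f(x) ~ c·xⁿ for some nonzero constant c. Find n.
3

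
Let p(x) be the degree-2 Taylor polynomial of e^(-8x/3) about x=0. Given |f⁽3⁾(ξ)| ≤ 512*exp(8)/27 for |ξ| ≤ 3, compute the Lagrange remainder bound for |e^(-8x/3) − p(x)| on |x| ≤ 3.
256*exp(8)/3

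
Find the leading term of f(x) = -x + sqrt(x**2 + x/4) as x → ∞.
1/8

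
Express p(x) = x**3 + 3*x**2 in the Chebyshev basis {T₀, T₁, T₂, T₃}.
(3/2)T₀ + (3/4)T₁ + (3/2)T₂ + (1/4)T₃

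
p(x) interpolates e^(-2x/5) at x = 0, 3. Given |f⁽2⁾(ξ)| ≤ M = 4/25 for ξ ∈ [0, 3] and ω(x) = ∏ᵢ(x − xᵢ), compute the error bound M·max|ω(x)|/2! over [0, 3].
9/50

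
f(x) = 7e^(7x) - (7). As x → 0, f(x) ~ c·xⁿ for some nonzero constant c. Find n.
1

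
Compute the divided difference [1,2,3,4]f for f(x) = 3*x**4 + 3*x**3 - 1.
33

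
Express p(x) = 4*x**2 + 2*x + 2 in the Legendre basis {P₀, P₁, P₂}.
(10/3)P₀ + (2)P₁ + (8/3)P₂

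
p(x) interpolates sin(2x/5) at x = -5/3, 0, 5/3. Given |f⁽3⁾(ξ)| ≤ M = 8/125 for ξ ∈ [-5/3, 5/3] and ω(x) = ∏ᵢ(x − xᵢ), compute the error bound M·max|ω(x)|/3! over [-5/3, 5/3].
8*sqrt(3)/729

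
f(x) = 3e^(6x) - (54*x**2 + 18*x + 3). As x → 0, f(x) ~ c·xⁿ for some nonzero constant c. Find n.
3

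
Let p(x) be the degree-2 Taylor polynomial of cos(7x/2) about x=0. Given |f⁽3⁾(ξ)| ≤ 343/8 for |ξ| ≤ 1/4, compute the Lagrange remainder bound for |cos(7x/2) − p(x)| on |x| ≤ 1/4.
343/3072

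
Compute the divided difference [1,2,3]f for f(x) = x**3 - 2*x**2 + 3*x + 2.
4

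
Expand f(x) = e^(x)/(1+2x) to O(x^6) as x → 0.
1 - x + 5*x**2/2 - 29*x**3/6 + 233*x**4/24 - 2329*x**5/120 + O(x**6)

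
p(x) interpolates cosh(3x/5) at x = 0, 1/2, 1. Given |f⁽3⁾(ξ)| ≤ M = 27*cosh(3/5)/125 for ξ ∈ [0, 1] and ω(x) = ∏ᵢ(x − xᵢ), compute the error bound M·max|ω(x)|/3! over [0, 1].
sqrt(3)*cosh(3/5)/1000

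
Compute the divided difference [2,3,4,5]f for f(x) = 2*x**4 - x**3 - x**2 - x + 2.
27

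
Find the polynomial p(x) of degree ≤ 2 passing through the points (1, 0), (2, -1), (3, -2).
1 - x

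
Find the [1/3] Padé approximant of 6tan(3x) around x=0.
18*x/(1 - 3*x**2)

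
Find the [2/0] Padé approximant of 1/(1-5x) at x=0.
25*x**2 + 5*x + 1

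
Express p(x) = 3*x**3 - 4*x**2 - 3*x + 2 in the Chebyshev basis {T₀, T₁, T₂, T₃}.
(-3/4)T₁ + (-2)T₂ + (3/4)T₃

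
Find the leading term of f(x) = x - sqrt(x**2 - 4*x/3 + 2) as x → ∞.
2/3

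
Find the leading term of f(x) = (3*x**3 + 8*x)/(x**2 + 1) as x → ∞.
3*x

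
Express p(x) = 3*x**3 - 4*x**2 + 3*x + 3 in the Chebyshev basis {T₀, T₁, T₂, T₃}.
T₀ + (21/4)T₁ + (-2)T₂ + (3/4)T₃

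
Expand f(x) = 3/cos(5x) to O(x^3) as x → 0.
3 + 75*x**2/2 + O(x**3)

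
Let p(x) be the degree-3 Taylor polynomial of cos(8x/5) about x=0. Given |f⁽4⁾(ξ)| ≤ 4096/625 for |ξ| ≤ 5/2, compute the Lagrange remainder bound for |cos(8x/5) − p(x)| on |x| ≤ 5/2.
32/3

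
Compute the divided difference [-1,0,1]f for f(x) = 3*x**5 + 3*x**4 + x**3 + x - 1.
3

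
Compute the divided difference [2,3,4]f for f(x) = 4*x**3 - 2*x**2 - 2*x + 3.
34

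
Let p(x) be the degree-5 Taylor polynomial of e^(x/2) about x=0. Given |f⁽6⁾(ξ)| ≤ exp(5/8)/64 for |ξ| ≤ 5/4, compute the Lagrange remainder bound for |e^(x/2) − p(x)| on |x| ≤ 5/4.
3125*exp(5/8)/37748736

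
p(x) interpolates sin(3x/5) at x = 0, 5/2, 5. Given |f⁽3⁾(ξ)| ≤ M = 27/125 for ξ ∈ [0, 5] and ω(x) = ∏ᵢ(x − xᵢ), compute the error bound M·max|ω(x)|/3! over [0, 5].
sqrt(3)/8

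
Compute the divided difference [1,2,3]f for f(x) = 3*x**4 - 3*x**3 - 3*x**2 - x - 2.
54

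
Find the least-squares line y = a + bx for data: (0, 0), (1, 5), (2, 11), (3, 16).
a = -1/10, b = 27/5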